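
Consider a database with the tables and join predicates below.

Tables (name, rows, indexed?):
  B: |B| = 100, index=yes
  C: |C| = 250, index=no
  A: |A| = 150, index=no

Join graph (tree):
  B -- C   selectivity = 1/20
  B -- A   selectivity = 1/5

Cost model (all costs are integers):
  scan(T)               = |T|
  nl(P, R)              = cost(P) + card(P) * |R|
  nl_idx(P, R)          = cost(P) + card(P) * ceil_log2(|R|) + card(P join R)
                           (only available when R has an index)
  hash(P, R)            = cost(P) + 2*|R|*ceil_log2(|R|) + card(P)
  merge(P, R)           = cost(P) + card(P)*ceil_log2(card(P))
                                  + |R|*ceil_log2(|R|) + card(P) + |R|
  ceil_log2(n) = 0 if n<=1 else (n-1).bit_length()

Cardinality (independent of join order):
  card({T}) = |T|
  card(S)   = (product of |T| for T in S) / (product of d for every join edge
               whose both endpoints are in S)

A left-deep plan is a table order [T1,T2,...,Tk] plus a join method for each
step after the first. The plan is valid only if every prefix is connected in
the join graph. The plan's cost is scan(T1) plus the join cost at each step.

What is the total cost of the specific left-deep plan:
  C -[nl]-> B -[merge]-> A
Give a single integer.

41600

step 1: scan C: cost=250, card=250
step 2: join B via nl
    card(P join B) = 250*100/(20) = 1250
    cost = 250 + 250*100 = 25250
step 3: join A via merge
    card(P join A) = 1250*150/(5) = 37500
    cost = 25250 + 1250*11 + 150*8 + 1250 + 150 = 41600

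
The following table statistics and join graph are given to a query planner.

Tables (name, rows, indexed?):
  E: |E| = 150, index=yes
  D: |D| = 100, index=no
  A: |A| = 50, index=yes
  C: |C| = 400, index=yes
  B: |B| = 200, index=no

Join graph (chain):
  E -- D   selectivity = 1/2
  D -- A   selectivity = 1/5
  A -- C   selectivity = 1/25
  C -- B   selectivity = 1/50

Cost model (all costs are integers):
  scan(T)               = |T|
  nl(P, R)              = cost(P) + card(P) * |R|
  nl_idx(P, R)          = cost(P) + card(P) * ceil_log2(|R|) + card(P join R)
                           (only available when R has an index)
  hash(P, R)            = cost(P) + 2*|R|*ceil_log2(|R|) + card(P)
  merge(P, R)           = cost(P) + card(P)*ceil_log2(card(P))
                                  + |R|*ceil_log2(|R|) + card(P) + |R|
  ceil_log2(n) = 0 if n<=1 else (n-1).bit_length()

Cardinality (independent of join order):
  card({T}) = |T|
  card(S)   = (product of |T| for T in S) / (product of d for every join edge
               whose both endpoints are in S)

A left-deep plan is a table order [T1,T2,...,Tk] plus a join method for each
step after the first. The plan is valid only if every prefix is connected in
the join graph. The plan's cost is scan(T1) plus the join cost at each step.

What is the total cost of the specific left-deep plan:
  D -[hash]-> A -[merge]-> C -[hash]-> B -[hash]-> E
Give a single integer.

step 1: scan D: cost=100, card=100
step 2: join A via hash
    card(P join A) = 100*50/(5) = 1000
    cost = 100 + 2*50*6 + 100 = 800
step 3: join C via merge
    card(P join C) = 1000*400/(25) = 16000
    cost = 800 + 1000*10 + 400*9 + 1000 + 400 = 15800
step 4: join B via hash
    card(P join B) = 16000*200/(50) = 64000
    cost = 15800 + 2*200*8 + 16000 = 35000
step 5: join E via hash
    card(P join E) = 64000*150/(2) = 4800000
    cost = 35000 + 2*150*8 + 64000 = 101400

101400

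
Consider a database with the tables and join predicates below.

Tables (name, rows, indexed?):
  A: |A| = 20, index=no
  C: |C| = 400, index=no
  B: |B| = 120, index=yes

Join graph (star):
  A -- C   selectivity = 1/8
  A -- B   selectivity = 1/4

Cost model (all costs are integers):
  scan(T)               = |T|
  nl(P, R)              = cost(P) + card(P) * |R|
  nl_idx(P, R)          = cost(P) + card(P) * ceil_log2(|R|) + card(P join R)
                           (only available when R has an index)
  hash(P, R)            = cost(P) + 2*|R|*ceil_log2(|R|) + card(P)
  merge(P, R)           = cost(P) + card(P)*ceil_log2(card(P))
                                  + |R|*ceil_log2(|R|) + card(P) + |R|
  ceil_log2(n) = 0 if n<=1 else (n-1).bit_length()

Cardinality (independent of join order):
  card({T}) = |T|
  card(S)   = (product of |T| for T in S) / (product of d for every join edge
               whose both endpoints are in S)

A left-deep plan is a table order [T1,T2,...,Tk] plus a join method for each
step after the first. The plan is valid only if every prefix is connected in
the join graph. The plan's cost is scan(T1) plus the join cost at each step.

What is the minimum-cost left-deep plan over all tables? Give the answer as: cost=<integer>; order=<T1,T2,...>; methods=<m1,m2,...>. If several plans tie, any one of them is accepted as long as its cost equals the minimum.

cost=3680; order=C,A,B; methods=hash,hash

Selinger DP (subsets sized 1..n):
  {A}: scan cost=20, card=20
  {C}: scan cost=400, card=400
  {B}: scan cost=120, card=120
  {AC}: card=1000; try (A,hash)→1000, (C,merge)→4140, (A,merge)→4520, (C,hash)→7240, (C,nl)→8020, (A,nl)→8400; best=1000 via (A,hash)
  {AB}: card=600; try (A,hash)→440, (B,nl_idx)→760, (B,merge)→1100, (A,merge)→1200, (B,hash)→1720, (B,nl)→2420 …(+1); best=440 via (A,hash)
  {ABC}: card=30000; try (B,hash)→3680, (C,hash)→8240, (C,merge)→11040, (B,merge)→12960, (B,nl_idx)→38000, (B,nl)→121000 …(+1); best=3680 via (B,hash)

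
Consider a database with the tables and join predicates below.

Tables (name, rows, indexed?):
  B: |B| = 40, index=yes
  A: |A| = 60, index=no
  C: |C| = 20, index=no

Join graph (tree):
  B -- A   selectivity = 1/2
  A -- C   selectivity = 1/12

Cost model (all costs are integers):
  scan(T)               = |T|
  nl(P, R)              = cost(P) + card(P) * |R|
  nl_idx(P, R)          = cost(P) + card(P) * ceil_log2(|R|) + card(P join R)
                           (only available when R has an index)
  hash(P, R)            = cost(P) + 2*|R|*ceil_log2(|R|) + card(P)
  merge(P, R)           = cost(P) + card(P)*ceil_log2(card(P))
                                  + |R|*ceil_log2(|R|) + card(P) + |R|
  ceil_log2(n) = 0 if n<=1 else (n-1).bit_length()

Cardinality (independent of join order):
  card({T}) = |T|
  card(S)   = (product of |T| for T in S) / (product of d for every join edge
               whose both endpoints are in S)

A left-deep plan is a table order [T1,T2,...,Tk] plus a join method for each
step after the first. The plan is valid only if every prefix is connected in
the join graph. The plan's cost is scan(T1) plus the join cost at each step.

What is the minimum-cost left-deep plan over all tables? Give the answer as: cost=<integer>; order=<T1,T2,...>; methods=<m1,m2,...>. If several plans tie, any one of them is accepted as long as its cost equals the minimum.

cost=900; order=A,C,B; methods=hash,hash

Selinger DP (subsets sized 1..n):
  {B}: scan cost=40, card=40
  {A}: scan cost=60, card=60
  {C}: scan cost=20, card=20
  {AB}: card=1200; try (B,hash)→600, (A,merge)→740, (B,merge)→760, (A,hash)→800, (B,nl_idx)→1620, (A,nl)→2440 …(+1); best=600 via (B,hash)
  {AC}: card=100; try (C,hash)→320, (A,merge)→560, (C,merge)→600, (A,hash)→760, (A,nl)→1220, (C,nl)→1260; best=320 via (C,hash)
  {ABC}: card=2000; try (B,hash)→900, (B,merge)→1400, (C,hash)→2000, (B,nl_idx)→2920, (B,nl)→4320, (C,merge)→15120 …(+1); best=900 via (B,hash)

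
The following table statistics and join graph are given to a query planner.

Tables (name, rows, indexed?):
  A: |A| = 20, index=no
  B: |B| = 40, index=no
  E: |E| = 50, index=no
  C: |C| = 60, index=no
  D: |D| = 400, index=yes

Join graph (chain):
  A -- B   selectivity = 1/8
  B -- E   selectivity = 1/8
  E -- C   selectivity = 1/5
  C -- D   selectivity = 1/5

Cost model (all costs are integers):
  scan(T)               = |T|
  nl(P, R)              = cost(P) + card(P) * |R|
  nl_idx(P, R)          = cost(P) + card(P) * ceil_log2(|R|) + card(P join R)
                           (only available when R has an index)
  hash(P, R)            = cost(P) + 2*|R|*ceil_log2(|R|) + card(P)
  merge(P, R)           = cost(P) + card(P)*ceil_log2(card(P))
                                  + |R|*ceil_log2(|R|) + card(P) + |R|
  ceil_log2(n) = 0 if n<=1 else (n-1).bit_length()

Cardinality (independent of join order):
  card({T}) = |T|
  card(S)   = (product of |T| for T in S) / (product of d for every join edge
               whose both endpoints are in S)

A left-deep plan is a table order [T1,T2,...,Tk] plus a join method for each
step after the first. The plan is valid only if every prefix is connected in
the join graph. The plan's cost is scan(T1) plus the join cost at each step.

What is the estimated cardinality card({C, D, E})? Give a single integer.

Tables in S: C(60), D(400), E(50)
Edges inside S: E-C(d=5), C-D(d=5)
numerator = 60 * 400 * 50 = 1200000
denominator = 5 * 5 = 25
card(S) = 1200000 / 25 = 48000

48000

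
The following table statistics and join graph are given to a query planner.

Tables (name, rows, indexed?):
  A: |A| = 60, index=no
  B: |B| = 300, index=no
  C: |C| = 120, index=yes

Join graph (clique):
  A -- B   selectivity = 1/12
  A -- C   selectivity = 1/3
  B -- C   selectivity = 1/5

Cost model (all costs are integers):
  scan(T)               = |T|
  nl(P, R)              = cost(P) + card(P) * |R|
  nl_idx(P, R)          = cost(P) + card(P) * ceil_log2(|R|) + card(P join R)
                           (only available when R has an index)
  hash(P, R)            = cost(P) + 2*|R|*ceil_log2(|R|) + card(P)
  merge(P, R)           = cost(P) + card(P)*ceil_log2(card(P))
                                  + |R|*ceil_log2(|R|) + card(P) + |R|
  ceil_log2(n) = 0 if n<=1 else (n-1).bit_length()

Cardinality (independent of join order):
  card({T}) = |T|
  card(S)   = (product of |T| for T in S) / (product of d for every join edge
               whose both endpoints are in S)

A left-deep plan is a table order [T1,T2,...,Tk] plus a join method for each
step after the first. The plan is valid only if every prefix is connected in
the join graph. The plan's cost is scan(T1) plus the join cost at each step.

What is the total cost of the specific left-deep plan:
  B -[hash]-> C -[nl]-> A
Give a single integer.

434280

step 1: scan B: cost=300, card=300
step 2: join C via hash
    card(P join C) = 300*120/(5) = 7200
    cost = 300 + 2*120*7 + 300 = 2280
step 3: join A via nl
    card(P join A) = 7200*60/(12*3) = 12000
    cost = 2280 + 7200*60 = 434280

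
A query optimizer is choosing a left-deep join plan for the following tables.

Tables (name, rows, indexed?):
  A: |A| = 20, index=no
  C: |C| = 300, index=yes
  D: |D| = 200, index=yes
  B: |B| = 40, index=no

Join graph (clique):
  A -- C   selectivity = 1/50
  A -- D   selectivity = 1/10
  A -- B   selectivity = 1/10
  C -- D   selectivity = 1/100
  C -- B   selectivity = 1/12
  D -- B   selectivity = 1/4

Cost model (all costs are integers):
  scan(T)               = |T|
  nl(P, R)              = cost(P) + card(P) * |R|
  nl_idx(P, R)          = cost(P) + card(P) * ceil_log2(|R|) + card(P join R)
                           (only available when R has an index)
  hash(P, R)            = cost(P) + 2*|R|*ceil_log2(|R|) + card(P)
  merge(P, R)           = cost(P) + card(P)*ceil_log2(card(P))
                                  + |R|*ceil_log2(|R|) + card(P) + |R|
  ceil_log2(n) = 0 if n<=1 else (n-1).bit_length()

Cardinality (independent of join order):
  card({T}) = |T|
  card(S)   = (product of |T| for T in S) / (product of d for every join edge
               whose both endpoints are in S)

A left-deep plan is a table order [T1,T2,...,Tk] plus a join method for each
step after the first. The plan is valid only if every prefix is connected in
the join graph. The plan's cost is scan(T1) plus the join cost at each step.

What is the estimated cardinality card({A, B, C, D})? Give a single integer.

2

Tables in S: A(20), B(40), C(300), D(200)
Edges inside S: A-C(d=50), A-D(d=10), A-B(d=10), C-D(d=100), C-B(d=12), D-B(d=4)
numerator = 20 * 40 * 300 * 200 = 48000000
denominator = 50 * 10 * 10 * 100 * 12 * 4 = 24000000
card(S) = 48000000 / 24000000 = 2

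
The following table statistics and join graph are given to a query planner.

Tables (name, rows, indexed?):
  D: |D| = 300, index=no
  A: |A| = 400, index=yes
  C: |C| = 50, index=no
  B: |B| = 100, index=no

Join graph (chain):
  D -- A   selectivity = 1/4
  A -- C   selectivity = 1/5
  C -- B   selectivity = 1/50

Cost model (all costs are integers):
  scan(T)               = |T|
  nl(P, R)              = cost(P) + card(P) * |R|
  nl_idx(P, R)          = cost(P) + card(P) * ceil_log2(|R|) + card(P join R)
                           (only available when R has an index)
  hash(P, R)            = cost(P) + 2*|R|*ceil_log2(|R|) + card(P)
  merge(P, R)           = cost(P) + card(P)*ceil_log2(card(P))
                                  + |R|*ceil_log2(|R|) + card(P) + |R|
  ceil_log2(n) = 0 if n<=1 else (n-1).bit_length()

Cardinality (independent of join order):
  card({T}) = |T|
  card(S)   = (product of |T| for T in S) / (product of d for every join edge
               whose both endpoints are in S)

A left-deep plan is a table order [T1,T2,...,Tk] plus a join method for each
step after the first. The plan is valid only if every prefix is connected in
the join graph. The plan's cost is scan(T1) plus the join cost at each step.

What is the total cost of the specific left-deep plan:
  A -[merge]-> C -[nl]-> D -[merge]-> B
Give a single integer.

step 1: scan A: cost=400, card=400
step 2: join C via merge
    card(P join C) = 400*50/(5) = 4000
    cost = 400 + 400*9 + 50*6 + 400 + 50 = 4750
step 3: join D via nl
    card(P join D) = 4000*300/(4) = 300000
    cost = 4750 + 4000*300 = 1204750
step 4: join B via merge
    card(P join B) = 300000*100/(50) = 600000
    cost = 1204750 + 300000*19 + 100*7 + 300000 + 100 = 7205550

7205550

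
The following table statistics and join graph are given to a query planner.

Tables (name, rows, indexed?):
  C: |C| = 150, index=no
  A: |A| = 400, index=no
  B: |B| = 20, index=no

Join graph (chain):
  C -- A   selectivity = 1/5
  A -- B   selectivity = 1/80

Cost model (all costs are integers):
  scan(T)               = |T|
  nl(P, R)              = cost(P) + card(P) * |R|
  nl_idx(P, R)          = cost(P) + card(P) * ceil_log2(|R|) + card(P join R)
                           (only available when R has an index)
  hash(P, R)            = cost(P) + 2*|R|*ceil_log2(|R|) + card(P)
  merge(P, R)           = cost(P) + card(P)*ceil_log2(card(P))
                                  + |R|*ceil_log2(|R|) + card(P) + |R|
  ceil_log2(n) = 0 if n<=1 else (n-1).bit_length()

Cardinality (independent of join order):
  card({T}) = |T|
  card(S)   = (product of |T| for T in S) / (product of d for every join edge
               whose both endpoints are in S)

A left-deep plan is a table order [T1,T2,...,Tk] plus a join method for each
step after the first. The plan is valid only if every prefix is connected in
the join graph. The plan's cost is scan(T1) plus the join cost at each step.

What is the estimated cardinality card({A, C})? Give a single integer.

Tables in S: A(400), C(150)
Edges inside S: C-A(d=5)
numerator = 400 * 150 = 60000
denominator = 5 = 5
card(S) = 60000 / 5 = 12000

12000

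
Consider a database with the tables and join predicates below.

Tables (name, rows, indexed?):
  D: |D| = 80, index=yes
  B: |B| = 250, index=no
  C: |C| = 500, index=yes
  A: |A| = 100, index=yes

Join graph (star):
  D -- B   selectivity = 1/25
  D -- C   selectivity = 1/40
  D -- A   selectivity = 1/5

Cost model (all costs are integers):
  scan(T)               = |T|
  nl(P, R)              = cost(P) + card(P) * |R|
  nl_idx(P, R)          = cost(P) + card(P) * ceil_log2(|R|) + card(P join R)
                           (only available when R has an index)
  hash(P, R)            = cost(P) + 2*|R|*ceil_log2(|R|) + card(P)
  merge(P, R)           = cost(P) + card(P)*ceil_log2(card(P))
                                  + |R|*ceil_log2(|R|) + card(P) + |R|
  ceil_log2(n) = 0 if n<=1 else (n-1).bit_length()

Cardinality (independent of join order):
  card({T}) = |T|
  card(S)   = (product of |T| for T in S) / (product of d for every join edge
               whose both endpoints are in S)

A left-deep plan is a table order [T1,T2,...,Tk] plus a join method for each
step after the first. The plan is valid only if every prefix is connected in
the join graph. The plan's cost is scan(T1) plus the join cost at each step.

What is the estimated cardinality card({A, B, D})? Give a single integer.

16000

Tables in S: A(100), B(250), D(80)
Edges inside S: D-B(d=25), D-A(d=5)
numerator = 100 * 250 * 80 = 2000000
denominator = 25 * 5 = 125
card(S) = 2000000 / 125 = 16000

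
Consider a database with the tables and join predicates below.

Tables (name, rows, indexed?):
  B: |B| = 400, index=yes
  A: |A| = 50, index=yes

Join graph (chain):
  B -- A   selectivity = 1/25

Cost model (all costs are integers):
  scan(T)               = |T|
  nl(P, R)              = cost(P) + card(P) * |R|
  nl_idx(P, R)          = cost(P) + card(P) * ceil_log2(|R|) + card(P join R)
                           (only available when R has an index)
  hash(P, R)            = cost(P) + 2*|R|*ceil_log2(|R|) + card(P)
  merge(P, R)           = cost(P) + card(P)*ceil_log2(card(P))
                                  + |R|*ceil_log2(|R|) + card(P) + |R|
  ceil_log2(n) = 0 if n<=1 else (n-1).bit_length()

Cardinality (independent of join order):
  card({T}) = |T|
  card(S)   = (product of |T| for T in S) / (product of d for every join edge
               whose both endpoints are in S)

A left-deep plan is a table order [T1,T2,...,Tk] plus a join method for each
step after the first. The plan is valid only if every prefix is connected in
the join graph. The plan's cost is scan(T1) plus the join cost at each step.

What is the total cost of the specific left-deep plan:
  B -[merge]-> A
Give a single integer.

step 1: scan B: cost=400, card=400
step 2: join A via merge
    card(P join A) = 400*50/(25) = 800
    cost = 400 + 400*9 + 50*6 + 400 + 50 = 4750

4750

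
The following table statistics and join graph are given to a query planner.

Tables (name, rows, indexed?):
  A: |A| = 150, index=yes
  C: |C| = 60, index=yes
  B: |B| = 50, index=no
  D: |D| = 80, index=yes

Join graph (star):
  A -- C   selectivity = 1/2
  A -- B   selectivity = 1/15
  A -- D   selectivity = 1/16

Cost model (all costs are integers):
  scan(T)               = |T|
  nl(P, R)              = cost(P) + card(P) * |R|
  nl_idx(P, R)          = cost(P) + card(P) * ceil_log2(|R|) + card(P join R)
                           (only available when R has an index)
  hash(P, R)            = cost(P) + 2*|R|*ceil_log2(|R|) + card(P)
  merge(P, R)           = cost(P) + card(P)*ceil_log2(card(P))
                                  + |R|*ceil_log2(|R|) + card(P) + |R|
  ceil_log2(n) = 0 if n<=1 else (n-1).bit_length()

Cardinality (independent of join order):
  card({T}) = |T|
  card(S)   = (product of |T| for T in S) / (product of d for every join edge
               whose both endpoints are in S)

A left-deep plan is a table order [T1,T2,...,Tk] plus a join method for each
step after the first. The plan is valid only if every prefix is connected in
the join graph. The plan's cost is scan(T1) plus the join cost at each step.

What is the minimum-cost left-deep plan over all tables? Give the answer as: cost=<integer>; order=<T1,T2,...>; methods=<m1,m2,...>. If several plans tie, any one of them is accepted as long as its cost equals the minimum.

Selinger DP (subsets sized 1..n):
  {A}: scan cost=150, card=150
  {C}: scan cost=60, card=60
  {B}: scan cost=50, card=50
  {D}: scan cost=80, card=80
  {AC}: card=4500; try (C,hash)→1020, (A,merge)→1830, (C,merge)→1920, (A,hash)→2520, (A,nl_idx)→5040, (C,nl_idx)→5550 …(+2); best=1020 via (C,hash)
  {AB}: card=500; try (B,hash)→900, (A,nl_idx)→950, (A,merge)→1750, (B,merge)→1850, (A,hash)→2500, (A,nl)→7550 …(+1); best=900 via (B,hash)
  {AD}: card=750; try (D,hash)→1420, (A,nl_idx)→1470, (D,nl_idx)→1950, (A,merge)→2070, (D,merge)→2140, (A,hash)→2560 …(+2); best=1420 via (D,hash)
  {ABC}: card=15000; try (C,hash)→2120, (B,hash)→6120, (C,merge)→6320, (C,nl_idx)→18900, (C,nl)→30900, (B,merge)→64370 …(+1); best=2120 via (C,hash)
  {ACD}: card=22500; try (C,hash)→2890, (D,hash)→6640, (C,merge)→10090, (C,nl_idx)→28420, (C,nl)→46420, (D,nl_idx)→55020 …(+2); best=2890 via (C,hash)
  {ABD}: card=2500; try (D,hash)→2520, (B,hash)→2770, (D,merge)→6540, (D,nl_idx)→6900, (B,merge)→10020, (B,nl)→38920 …(+1); best=2520 via (D,hash)
  {ABCD}: card=75000; try (C,hash)→5740, (D,hash)→18240, (B,hash)→25990, (C,merge)→35440, (C,nl_idx)→92520, (C,nl)→152520 …(+5); best=5740 via (C,hash)

cost=5740; order=A,B,D,C; methods=hash,hash,hash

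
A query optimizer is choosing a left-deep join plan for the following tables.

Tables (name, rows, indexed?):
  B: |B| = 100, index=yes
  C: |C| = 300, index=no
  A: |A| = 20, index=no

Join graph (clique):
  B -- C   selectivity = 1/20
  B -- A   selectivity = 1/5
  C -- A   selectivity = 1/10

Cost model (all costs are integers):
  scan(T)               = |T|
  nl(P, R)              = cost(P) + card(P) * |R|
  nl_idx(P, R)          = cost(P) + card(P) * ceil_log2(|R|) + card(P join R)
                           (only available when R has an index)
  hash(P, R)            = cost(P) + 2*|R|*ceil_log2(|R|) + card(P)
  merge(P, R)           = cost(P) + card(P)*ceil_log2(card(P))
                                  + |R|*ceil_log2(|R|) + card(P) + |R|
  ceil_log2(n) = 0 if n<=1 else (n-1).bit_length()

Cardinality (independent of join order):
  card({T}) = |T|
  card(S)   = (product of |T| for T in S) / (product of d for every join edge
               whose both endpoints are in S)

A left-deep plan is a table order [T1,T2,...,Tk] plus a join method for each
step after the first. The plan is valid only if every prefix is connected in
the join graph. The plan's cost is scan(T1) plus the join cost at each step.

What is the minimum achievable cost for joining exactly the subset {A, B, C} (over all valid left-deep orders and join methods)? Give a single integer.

2800

Selinger DP over subsets of {A,B,C}:
  {B}: scan cost=100, card=100
  {C}: scan cost=300, card=300
  {A}: scan cost=20, card=20
  {BC}: card=1500; try (B,hash)→2000, (C,merge)→3900, (B,nl_idx)→3900, (B,merge)→4100, (C,hash)→5600, (C,nl)→30100 …(+1); best=2000 via (B,hash)
  {AB}: card=400; try (A,hash)→400, (B,nl_idx)→560, (B,merge)→940, (A,merge)→1020, (B,hash)→1440, (B,nl)→2020 …(+1); best=400 via (A,hash)
  {AC}: card=600; try (A,hash)→800, (C,merge)→3140, (A,merge)→3420, (C,hash)→5440, (C,nl)→6020, (A,nl)→6300; best=800 via (A,hash)
  {ABC}: card=600; try (B,hash)→2800, (A,hash)→3700, (B,nl_idx)→5600, (C,hash)→6200, (C,merge)→7400, (B,merge)→8200 …(+4); best=2800 via (B,hash)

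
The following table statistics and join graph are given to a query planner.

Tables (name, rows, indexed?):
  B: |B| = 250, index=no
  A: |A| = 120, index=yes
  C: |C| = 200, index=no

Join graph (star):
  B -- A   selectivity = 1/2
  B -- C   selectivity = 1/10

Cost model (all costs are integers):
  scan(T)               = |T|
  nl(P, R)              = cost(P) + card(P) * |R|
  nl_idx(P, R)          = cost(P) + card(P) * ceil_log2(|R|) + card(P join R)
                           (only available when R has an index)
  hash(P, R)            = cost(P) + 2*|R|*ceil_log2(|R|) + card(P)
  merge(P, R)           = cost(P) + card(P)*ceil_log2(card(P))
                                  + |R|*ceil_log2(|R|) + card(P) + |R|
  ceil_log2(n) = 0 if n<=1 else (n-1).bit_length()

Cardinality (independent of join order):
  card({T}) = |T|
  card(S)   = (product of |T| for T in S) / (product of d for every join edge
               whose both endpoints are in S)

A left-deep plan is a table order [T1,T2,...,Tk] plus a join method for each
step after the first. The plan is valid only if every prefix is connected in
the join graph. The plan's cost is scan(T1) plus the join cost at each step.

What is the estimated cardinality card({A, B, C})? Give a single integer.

Tables in S: A(120), B(250), C(200)
Edges inside S: B-A(d=2), B-C(d=10)
numerator = 120 * 250 * 200 = 6000000
denominator = 2 * 10 = 20
card(S) = 6000000 / 20 = 300000

300000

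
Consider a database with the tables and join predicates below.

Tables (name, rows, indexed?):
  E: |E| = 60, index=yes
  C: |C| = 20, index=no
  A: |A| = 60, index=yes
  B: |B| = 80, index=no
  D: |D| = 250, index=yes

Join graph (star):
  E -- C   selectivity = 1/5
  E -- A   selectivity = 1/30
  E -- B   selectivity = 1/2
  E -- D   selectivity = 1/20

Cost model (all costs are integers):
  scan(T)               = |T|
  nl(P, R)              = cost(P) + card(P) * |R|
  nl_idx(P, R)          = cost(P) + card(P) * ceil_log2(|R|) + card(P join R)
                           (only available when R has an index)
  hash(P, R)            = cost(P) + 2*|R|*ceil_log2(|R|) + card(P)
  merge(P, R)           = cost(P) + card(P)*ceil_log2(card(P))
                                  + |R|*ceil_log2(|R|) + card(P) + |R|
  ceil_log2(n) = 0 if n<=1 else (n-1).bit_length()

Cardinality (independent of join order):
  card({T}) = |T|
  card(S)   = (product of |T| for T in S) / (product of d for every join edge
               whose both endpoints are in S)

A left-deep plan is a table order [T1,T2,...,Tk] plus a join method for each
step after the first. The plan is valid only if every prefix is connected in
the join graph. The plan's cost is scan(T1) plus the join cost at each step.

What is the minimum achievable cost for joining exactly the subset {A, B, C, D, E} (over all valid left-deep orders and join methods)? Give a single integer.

11510

Selinger DP over subsets of {A,B,C,D,E}:
  {E}: scan cost=60, card=60
  {C}: scan cost=20, card=20
  {A}: scan cost=60, card=60
  {B}: scan cost=80, card=80
  {D}: scan cost=250, card=250
  {CE}: card=240; try (C,hash)→320, (E,nl_idx)→380, (E,merge)→560, (C,merge)→600, (E,hash)→760, (E,nl)→1220 …(+1); best=320 via (C,hash)
  {AE}: card=120; try (E,nl_idx)→540, (A,nl_idx)→540, (E,hash)→840, (A,hash)→840, (E,merge)→900, (A,merge)→900 …(+2); best=540 via (E,nl_idx)
  {BE}: card=2400; try (E,hash)→880, (B,merge)→1120, (E,merge)→1140, (B,hash)→1240, (E,nl_idx)→2960, (B,nl)→4860 …(+1); best=880 via (E,hash)
  {DE}: card=750; try (E,hash)→1220, (D,nl_idx)→1290, (E,nl_idx)→2500, (D,merge)→2730, (E,merge)→2920, (D,hash)→4120 …(+2); best=1220 via (E,hash)
  {ACE}: card=480; try (C,hash)→860, (A,hash)→1280, (C,merge)→1620, (A,nl_idx)→2240, (A,merge)→2900, (C,nl)→2940 …(+1); best=860 via (C,hash)
  {BCE}: card=9600; try (B,hash)→1680, (B,merge)→3120, (C,hash)→3480, (B,nl)→19520, (C,merge)→32200, (C,nl)→48880; best=1680 via (B,hash)
  {CDE}: card=3000; try (C,hash)→2170, (D,hash)→4560, (D,merge)→4730, (D,nl_idx)→5240, (C,merge)→9590, (C,nl)→16220 …(+1); best=2170 via (C,hash)
  {ABE}: card=4800; try (B,hash)→1780, (B,merge)→2140, (A,hash)→4000, (B,nl)→10140, (A,nl_idx)→20080, (A,merge)→32500 …(+1); best=1780 via (B,hash)
  {ADE}: card=1500; try (A,hash)→2690, (D,nl_idx)→3000, (D,merge)→3750, (D,hash)→4660, (A,nl_idx)→7220, (A,merge)→9890 …(+2); best=2690 via (A,hash)
  {BDE}: card=30000; try (B,hash)→3090, (D,hash)→7280, (B,merge)→10110, (D,merge)→34330, (D,nl_idx)→50080, (B,nl)→61220 …(+1); best=3090 via (B,hash)
  {ABCE}: card=19200; try (B,hash)→2460, (B,merge)→6300, (C,hash)→6780, (A,hash)→12000, (B,nl)→39260, (C,merge)→69100 …(+4); best=2460 via (B,hash)
  {ACDE}: card=6000; try (C,hash)→4390, (D,hash)→5340, (A,hash)→5890, (D,merge)→7910, (D,nl_idx)→10700, (C,merge)→20810 …(+5); best=4390 via (C,hash)
  {BCDE}: card=120000; try (B,hash)→6290, (D,hash)→15280, (C,hash)→33290, (B,merge)→41810, (D,merge)→147930, (D,nl_idx)→198480 …(+4); best=6290 via (B,hash)
  {ABDE}: card=60000; try (B,hash)→5310, (D,hash)→10580, (B,merge)→21330, (A,hash)→33810, (D,merge)→71230, (D,nl_idx)→100180 …(+5); best=5310 via (B,hash)
  {ABCDE}: card=240000; try (B,hash)→11510, (D,hash)→25660, (C,hash)→65510, (B,merge)→89030, (A,hash)→127010, (D,merge)→311910 …(+8); best=11510 via (B,hash)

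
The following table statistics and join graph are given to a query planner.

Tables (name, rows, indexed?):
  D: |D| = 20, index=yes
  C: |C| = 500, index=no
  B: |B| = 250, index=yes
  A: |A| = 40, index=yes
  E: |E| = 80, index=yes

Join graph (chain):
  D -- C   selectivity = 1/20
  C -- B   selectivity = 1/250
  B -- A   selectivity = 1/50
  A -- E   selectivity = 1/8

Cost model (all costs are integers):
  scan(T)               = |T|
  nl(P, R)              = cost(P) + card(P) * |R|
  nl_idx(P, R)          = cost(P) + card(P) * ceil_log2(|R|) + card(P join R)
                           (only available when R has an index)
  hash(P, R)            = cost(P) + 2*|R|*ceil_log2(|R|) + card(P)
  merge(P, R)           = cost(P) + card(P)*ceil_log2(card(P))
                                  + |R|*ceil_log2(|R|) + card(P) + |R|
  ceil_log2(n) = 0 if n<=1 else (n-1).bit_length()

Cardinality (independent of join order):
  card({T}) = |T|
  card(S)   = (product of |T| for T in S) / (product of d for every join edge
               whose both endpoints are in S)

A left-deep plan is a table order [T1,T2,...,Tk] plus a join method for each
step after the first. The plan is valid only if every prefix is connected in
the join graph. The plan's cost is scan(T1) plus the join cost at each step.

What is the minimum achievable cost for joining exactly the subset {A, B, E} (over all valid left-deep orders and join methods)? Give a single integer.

Selinger DP over subsets of {A,B,E}:
  {B}: scan cost=250, card=250
  {A}: scan cost=40, card=40
  {E}: scan cost=80, card=80
  {AB}: card=200; try (B,nl_idx)→560, (A,hash)→980, (A,nl_idx)→1950, (B,merge)→2570, (A,merge)→2780, (B,hash)→4080 …(+2); best=560 via (B,nl_idx)
  {AE}: card=400; try (A,hash)→640, (E,nl_idx)→720, (E,merge)→960, (A,nl_idx)→960, (A,merge)→1000, (E,hash)→1200 …(+2); best=640 via (A,hash)
  {ABE}: card=2000; try (E,hash)→1880, (E,merge)→3000, (E,nl_idx)→3960, (B,hash)→5040, (B,nl_idx)→5840, (B,merge)→6890 …(+2); best=1880 via (E,hash)

1880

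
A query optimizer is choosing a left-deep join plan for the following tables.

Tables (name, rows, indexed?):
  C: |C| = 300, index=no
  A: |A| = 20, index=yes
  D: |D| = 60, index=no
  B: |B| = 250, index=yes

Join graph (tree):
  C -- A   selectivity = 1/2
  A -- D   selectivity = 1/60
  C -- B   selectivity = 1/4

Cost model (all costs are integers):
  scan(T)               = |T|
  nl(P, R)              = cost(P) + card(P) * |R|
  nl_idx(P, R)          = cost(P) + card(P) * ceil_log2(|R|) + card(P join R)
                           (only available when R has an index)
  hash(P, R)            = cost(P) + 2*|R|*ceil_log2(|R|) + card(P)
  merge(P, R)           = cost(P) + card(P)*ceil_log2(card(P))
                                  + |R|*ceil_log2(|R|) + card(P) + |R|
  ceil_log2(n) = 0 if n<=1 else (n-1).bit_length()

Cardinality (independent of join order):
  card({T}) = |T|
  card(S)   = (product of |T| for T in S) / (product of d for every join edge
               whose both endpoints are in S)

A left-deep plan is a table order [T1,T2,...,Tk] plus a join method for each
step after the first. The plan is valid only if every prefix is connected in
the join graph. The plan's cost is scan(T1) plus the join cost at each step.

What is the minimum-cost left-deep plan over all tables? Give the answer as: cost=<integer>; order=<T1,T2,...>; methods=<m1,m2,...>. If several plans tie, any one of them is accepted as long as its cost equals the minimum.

Selinger DP (subsets sized 1..n):
  {C}: scan cost=300, card=300
  {A}: scan cost=20, card=20
  {D}: scan cost=60, card=60
  {B}: scan cost=250, card=250
  {AC}: card=3000; try (A,hash)→800, (C,merge)→3140, (A,merge)→3420, (A,nl_idx)→4800, (C,hash)→5440, (C,nl)→6020 …(+1); best=800 via (A,hash)
  {BC}: card=18750; try (B,hash)→4600, (C,merge)→5500, (B,merge)→5550, (C,hash)→5900, (B,nl_idx)→21450, (C,nl)→75250 …(+1); best=4600 via (B,hash)
  {AD}: card=20; try (A,hash)→320, (A,nl_idx)→380, (D,merge)→560, (A,merge)→600, (D,hash)→760, (D,nl)→1220 …(+1); best=320 via (A,hash)
  {ACD}: card=3000; try (C,merge)→3440, (D,hash)→4520, (C,hash)→5740, (C,nl)→6320, (D,merge)→40220, (D,nl)→180800; best=3440 via (C,merge)
  {ABC}: card=187500; try (B,hash)→7800, (A,hash)→23550, (B,merge)→42050, (B,nl_idx)→212300, (A,nl_idx)→285850, (A,merge)→304720 …(+2); best=7800 via (B,hash)
  {ABCD}: card=187500; try (B,hash)→10440, (B,merge)→44690, (D,hash)→196020, (B,nl_idx)→214940, (B,nl)→753440, (D,merge)→3570720 …(+1); best=10440 via (B,hash)

cost=10440; order=D,A,C,B; methods=hash,merge,hash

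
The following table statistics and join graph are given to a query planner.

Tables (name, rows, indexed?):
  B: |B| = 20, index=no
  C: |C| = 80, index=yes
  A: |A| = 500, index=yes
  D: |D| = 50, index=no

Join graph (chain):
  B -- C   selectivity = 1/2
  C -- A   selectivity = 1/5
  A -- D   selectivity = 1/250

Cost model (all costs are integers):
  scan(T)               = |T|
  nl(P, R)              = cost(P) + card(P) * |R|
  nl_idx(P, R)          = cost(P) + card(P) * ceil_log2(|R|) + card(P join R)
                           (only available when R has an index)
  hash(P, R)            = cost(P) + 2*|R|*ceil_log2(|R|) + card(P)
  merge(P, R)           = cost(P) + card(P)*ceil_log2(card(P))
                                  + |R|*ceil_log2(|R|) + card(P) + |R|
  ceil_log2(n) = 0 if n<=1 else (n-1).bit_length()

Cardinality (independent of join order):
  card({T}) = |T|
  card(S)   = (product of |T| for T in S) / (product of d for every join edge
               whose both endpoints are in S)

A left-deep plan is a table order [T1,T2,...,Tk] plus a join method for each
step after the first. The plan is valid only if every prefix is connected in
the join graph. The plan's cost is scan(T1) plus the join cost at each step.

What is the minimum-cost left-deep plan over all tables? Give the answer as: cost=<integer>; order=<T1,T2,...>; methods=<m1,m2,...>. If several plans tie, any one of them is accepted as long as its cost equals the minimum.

cost=3620; order=D,A,C,B; methods=nl_idx,hash,hash

Selinger DP (subsets sized 1..n):
  {B}: scan cost=20, card=20
  {C}: scan cost=80, card=80
  {A}: scan cost=500, card=500
  {D}: scan cost=50, card=50
  {BC}: card=800; try (B,hash)→360, (C,merge)→780, (B,merge)→840, (C,nl_idx)→960, (C,hash)→1160, (C,nl)→1620 …(+1); best=360 via (B,hash)
  {AC}: card=8000; try (C,hash)→2120, (A,merge)→5720, (C,merge)→6140, (A,nl_idx)→8800, (A,hash)→9160, (C,nl_idx)→12000 …(+2); best=2120 via (C,hash)
  {AD}: card=100; try (A,nl_idx)→600, (D,hash)→1600, (A,merge)→5400, (D,merge)→5850, (A,hash)→9100, (A,nl)→25050 …(+1); best=600 via (A,nl_idx)
  {ABC}: card=80000; try (A,hash)→10160, (B,hash)→10320, (A,merge)→14160, (A,nl_idx)→87560, (B,merge)→114240, (B,nl)→162120 …(+1); best=10160 via (A,hash)
  {ACD}: card=1600; try (C,hash)→1820, (C,merge)→2040, (C,nl_idx)→2900, (C,nl)→8600, (D,hash)→10720, (D,merge)→114470 …(+1); best=1820 via (C,hash)
  {ABCD}: card=16000; try (B,hash)→3620, (B,merge)→21140, (B,nl)→33820, (D,hash)→90760, (D,merge)→1450510, (D,nl)→4010160; best=3620 via (B,hash)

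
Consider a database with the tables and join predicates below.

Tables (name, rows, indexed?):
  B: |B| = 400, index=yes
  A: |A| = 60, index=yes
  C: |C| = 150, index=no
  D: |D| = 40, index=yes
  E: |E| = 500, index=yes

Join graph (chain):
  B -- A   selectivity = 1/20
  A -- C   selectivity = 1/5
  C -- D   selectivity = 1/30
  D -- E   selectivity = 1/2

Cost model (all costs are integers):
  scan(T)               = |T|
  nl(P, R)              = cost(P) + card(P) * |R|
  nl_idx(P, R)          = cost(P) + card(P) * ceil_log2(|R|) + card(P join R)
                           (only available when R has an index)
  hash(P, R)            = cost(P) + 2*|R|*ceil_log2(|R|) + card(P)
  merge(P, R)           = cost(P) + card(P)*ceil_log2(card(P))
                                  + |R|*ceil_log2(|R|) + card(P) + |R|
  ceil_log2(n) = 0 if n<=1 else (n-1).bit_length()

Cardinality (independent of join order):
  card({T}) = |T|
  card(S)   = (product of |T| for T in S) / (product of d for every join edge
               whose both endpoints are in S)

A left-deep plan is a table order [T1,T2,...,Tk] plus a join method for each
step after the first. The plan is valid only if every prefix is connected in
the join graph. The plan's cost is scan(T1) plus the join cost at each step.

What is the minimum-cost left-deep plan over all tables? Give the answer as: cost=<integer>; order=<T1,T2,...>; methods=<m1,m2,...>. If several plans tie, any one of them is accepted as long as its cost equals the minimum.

cost=68300; order=C,D,A,B,E; methods=hash,hash,hash,hash

Selinger DP (subsets sized 1..n):
  {B}: scan cost=400, card=400
  {A}: scan cost=60, card=60
  {C}: scan cost=150, card=150
  {D}: scan cost=40, card=40
  {E}: scan cost=500, card=500
  {AB}: card=1200; try (A,hash)→1520, (B,nl_idx)→1800, (A,nl_idx)→4000, (B,merge)→4480, (A,merge)→4820, (B,hash)→7320 …(+2); best=1520 via (A,hash)
  {AC}: card=1800; try (A,hash)→1020, (C,merge)→1830, (A,merge)→1920, (C,hash)→2520, (A,nl_idx)→2850, (C,nl)→9060 …(+1); best=1020 via (A,hash)
  {CD}: card=200; try (D,hash)→780, (D,nl_idx)→1250, (C,merge)→1670, (D,merge)→1780, (C,hash)→2480, (C,nl)→6040 …(+1); best=780 via (D,hash)
  {DE}: card=10000; try (D,hash)→1480, (E,merge)→5320, (D,merge)→5780, (E,hash)→9080, (E,nl_idx)→10400, (D,nl_idx)→13500 …(+2); best=1480 via (D,hash)
  {ABC}: card=36000; try (C,hash)→5120, (B,hash)→10020, (C,merge)→17270, (B,merge)→26620, (B,nl_idx)→53220, (C,nl)→181520 …(+1); best=5120 via (C,hash)
  {ACD}: card=2400; try (A,hash)→1700, (A,merge)→3000, (D,hash)→3300, (A,nl_idx)→4380, (A,nl)→12780, (D,nl_idx)→14220 …(+2); best=1700 via (A,hash)
  {CDE}: card=50000; try (E,merge)→7580, (E,hash)→9980, (C,hash)→13880, (E,nl_idx)→52580, (E,nl)→100780, (C,merge)→152830 …(+1); best=7580 via (E,merge)
  {ABCD}: card=48000; try (B,hash)→11300, (B,merge)→36900, (D,hash)→41600, (B,nl_idx)→71300, (D,nl_idx)→269120, (D,merge)→617400 …(+2); best=11300 via (B,hash)
  {ACDE}: card=600000; try (E,hash)→13100, (E,merge)→37900, (A,hash)→58300, (E,nl_idx)→623300, (A,merge)→858000, (A,nl_idx)→907580 …(+2); best=13100 via (E,hash)
  {ABCDE}: card=12000000; try (E,hash)→68300, (B,hash)→620300, (E,merge)→832300, (E,nl_idx)→12443300, (B,merge)→12617100, (B,nl_idx)→17413100 …(+2); best=68300 via (E,hash)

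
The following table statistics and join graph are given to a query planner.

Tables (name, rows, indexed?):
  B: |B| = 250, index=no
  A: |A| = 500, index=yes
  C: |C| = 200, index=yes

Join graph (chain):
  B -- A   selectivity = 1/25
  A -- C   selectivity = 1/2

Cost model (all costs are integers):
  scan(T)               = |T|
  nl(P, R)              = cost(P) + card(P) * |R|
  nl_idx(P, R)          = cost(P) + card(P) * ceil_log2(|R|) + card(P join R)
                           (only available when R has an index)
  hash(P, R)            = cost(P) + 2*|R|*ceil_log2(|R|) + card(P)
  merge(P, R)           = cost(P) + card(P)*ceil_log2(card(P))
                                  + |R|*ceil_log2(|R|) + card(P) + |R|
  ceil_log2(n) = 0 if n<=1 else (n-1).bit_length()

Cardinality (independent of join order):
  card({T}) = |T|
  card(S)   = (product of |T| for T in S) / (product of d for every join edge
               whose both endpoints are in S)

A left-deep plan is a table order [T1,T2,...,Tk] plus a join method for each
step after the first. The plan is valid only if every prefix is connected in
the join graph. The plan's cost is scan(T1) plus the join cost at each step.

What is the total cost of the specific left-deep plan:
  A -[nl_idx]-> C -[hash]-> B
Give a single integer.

108500

step 1: scan A: cost=500, card=500
step 2: join C via nl_idx
    card(P join C) = 500*200/(2) = 50000
    cost = 500 + 500*8 + 50000 = 54500
step 3: join B via hash
    card(P join B) = 50000*250/(25) = 500000
    cost = 54500 + 2*250*8 + 50000 = 108500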